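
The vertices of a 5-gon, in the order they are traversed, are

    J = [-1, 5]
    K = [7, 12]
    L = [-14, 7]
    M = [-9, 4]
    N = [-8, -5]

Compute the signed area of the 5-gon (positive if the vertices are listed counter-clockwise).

Apply the shoelace (surveyor's) formula: 2A = Σ (x_i·y_{i+1} − x_{i+1}·y_i), indices taken mod 5.
J→K: (-1)(12) − (7)(5) = -47
K→L: (7)(7) − (-14)(12) = 217
L→M: (-14)(4) − (-9)(7) = 7
M→N: (-9)(-5) − (-8)(4) = 77
N→J: (-8)(5) − (-1)(-5) = -45
Σ = 209
Signed area = Σ/2 = 104.5 (positive ⇒ counter-clockwise traversal).

104.5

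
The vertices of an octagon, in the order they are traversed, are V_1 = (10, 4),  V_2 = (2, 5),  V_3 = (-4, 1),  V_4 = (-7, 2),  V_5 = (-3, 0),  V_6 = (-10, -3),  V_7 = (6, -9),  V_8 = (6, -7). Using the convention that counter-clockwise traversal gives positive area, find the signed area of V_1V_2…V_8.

146

Apply Gauss's area formula: 2A = Σ (x_i·y_{i+1} − x_{i+1}·y_i), indices taken mod 8.
Σ = (42) + (22) + (-1) + (6) + (9) + (108) + (12) + (94) = 292
Signed area = Σ/2 = 146 (positive ⇒ counter-clockwise traversal).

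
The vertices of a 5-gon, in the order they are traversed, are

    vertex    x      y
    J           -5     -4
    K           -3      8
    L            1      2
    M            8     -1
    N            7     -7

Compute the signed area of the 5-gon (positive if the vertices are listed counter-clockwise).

-97.5

Apply the shoelace formula: 2A = Σ (x_i·y_{i+1} − x_{i+1}·y_i), indices taken mod 5.
Σ = (-52) + (-14) + (-17) + (-49) + (-63) = -195
Signed area = Σ/2 = -97.5 (negative ⇒ clockwise traversal).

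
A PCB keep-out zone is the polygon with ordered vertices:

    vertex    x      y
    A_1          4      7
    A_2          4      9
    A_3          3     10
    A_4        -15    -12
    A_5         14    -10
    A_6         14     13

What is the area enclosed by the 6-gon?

Apply Gauss's area formula: 2A = Σ (x_i·y_{i+1} − x_{i+1}·y_i), indices taken mod 6.
Σ = (8) + (13) + (114) + (318) + (322) + (46) = 821
Area = |Σ|/2 = 410.5.

410.5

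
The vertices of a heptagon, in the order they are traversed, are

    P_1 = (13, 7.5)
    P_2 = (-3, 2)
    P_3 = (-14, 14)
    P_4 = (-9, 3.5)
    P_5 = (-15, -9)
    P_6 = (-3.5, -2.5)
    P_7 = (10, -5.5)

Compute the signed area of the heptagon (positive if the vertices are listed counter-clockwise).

Apply the shoelace formula: 2A = Σ (x_i·y_{i+1} − x_{i+1}·y_i), indices taken mod 7.
Σ = (48.5) + (-14) + (77) + (133.5) + (6) + (44.25) + (146.5) = 441.75
Signed area = Σ/2 = 220.875 (positive ⇒ counter-clockwise traversal).

220.875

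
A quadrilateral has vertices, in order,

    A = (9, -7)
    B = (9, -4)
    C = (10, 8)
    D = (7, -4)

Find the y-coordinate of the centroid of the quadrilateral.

Apply Gauss's area formula. First the cross-terms c_i = x_i·y_{i+1} − x_{i+1}·y_i:
  27, 112, -96, -13  ⇒  2A = 30, A = 15.
Then Σ (y_i + y_{i+1})·c_i = -90, so ȳ = -90 / (6·15) = -1.

-1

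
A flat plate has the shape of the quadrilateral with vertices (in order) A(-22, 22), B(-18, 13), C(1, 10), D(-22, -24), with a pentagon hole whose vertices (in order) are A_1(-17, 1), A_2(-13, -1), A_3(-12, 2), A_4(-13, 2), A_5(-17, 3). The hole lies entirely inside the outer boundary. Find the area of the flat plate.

Outer boundary:
Apply the shoelace formula: 2A = Σ (x_i·y_{i+1} − x_{i+1}·y_i), indices taken mod 4.
Σ = (110) + (-193) + (196) + (-1012) = -899
Area = |Σ|/2 = 449.5.
Hole:
Apply the shoelace (surveyor's) formula: 2A = Σ (x_i·y_{i+1} − x_{i+1}·y_i), indices taken mod 5.
Σ = (30) + (-38) + (2) + (-5) + (34) = 23
Area = |Σ|/2 = 11.5.
Net area = 449.5 − 11.5 = 438.

438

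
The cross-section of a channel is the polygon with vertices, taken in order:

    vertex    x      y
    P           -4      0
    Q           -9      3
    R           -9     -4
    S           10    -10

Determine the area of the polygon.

70.5

Apply the shoelace (surveyor's) formula: 2A = Σ (x_i·y_{i+1} − x_{i+1}·y_i), indices taken mod 4.
P→Q: (-4)(3) − (-9)(0) = -12
Q→R: (-9)(-4) − (-9)(3) = 63
R→S: (-9)(-10) − (10)(-4) = 130
S→P: (10)(0) − (-4)(-10) = -40
Σ = 141
Area = |Σ|/2 = 70.5.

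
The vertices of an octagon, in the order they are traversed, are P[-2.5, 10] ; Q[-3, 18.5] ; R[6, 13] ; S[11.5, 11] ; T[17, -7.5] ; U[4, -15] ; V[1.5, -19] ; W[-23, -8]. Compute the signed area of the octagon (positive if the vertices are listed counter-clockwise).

-750.25

Apply Gauss's area formula: 2A = Σ (x_i·y_{i+1} − x_{i+1}·y_i), indices taken mod 8.
Cross-terms: -16.25, -150, -83.5, -273.25, -225, -53.5, -449, -250  ⇒  Σ = -1500.5
Signed area = Σ/2 = -750.25 (negative ⇒ clockwise traversal).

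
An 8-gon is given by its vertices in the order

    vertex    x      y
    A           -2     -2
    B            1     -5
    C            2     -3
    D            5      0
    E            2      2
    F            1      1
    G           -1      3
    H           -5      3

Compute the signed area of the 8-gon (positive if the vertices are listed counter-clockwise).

Apply the surveyor's formula: 2A = Σ (x_i·y_{i+1} − x_{i+1}·y_i), indices taken mod 8.
Σ = (12) + (7) + (15) + (10) + (0) + (4) + (12) + (16) = 76
Signed area = Σ/2 = 38 (positive ⇒ counter-clockwise traversal).

38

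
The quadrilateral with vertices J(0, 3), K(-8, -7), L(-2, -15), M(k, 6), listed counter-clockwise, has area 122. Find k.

7

Write out the shoelace sum; only the two edges meeting at M involve k:
2·Area = [((-2)·6 − k·(-15)) + (k·3 − 0·6)] + 130
       = 18·k + 118 = 244
⇒ k = 7.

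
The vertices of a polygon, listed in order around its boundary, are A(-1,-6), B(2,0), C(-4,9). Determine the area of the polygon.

31.5

Apply the shoelace (surveyor's) formula: 2A = Σ (x_i·y_{i+1} − x_{i+1}·y_i), indices taken mod 3.
Cross-terms: 12, 18, 33  ⇒  Σ = 63
Area = |Σ|/2 = 31.5.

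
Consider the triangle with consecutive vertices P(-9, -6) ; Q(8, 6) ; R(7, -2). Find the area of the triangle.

62

Σ = (-6) + (-58) + (-60) = -124
Area = |Σ|/2 = 62.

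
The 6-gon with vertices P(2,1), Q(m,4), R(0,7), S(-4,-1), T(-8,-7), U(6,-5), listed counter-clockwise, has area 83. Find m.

Write out the shoelace sum; only the two edges meeting at Q involve m:
2·Area = [(2·4 − m·1) + (m·7 − 0·4)] + 146
       = 6·m + 154 = 166
⇒ m = 2.

2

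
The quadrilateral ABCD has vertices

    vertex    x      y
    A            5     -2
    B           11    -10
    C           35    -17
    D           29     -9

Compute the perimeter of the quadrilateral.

|AB| = √((6)² + (-8)²) = √100 = 10
|BC| = √((24)² + (-7)²) = √625 = 25
|CD| = √((-6)² + (8)²) = √100 = 10
|DA| = √((-24)² + (7)²) = √625 = 25
Perimeter = 10 + 25 + 10 + 25 = 70.

70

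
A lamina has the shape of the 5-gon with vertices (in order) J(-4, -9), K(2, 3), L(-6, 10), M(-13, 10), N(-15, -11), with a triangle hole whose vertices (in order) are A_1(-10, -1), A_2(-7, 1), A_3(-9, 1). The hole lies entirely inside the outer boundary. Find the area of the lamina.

Outer boundary:
Apply Gauss's area formula: 2A = Σ (x_i·y_{i+1} − x_{i+1}·y_i), indices taken mod 5.
Σ = (6) + (38) + (70) + (293) + (91) = 498
Area = |Σ|/2 = 249.
Hole:
Apply the surveyor's formula: 2A = Σ (x_i·y_{i+1} − x_{i+1}·y_i), indices taken mod 3.
Σ = (-17) + (2) + (19) = 4
Area = |Σ|/2 = 2.
Net area = 249 − 2 = 247.

247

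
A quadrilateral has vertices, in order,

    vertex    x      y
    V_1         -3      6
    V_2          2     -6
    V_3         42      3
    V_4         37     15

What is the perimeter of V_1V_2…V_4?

|V_1V_2| = √((5)² + (-12)²) = √169 = 13
|V_2V_3| = √((40)² + (9)²) = √1681 = 41
|V_3V_4| = √((-5)² + (12)²) = √169 = 13
|V_4V_1| = √((-40)² + (-9)²) = √1681 = 41
Perimeter = 13 + 41 + 13 + 41 = 108.

108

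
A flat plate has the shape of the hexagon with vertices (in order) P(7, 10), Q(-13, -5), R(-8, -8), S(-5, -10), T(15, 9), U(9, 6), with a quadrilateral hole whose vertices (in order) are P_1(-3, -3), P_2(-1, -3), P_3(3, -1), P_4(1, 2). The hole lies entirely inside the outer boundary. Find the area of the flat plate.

Outer boundary:
Apply the shoelace formula: 2A = Σ (x_i·y_{i+1} − x_{i+1}·y_i), indices taken mod 6.
Σ = (95) + (64) + (40) + (105) + (9) + (48) = 361
Area = |Σ|/2 = 180.5.
Hole:
Apply the shoelace formula: 2A = Σ (x_i·y_{i+1} − x_{i+1}·y_i), indices taken mod 4.
Σ = (6) + (10) + (7) + (3) = 26
Area = |Σ|/2 = 13.
Net area = 180.5 − 13 = 167.5.

167.5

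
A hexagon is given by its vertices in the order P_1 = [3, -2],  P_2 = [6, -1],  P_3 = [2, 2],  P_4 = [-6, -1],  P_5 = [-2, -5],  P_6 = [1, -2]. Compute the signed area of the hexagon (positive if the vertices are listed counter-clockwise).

37

Apply the shoelace formula: 2A = Σ (x_i·y_{i+1} − x_{i+1}·y_i), indices taken mod 6.
P_1→P_2: (3)(-1) − (6)(-2) = 9
P_2→P_3: (6)(2) − (2)(-1) = 14
P_3→P_4: (2)(-1) − (-6)(2) = 10
P_4→P_5: (-6)(-5) − (-2)(-1) = 28
P_5→P_6: (-2)(-2) − (1)(-5) = 9
P_6→P_1: (1)(-2) − (3)(-2) = 4
Σ = 74
Signed area = Σ/2 = 37 (positive ⇒ counter-clockwise traversal).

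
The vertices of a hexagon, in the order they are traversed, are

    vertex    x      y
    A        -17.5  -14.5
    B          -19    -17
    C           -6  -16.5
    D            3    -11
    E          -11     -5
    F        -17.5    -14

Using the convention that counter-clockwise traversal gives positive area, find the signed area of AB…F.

144.125

Cross-terms: 22, 211.5, 115.5, -136, 66.5, 8.75  ⇒  Σ = 288.25
Signed area = Σ/2 = 144.125 (positive ⇒ counter-clockwise traversal).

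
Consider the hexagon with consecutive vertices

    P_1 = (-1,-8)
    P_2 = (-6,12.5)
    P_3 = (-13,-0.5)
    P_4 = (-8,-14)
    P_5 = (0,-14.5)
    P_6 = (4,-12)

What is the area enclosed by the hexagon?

P_1→P_2: (-1)(12.5) − (-6)(-8) = -60.5
P_2→P_3: (-6)(-0.5) − (-13)(12.5) = 165.5
P_3→P_4: (-13)(-14) − (-8)(-0.5) = 178
P_4→P_5: (-8)(-14.5) − (0)(-14) = 116
P_5→P_6: (0)(-12) − (4)(-14.5) = 58
P_6→P_1: (4)(-8) − (-1)(-12) = -44
Σ = 413
Area = |Σ|/2 = 206.5.

206.5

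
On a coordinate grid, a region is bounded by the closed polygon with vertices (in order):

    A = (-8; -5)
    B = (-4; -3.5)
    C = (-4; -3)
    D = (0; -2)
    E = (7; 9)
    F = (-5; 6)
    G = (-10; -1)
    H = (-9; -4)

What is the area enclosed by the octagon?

112

Cross-terms: 8, -2, 8, 14, 87, 65, 31, 13  ⇒  Σ = 224
Area = |Σ|/2 = 112.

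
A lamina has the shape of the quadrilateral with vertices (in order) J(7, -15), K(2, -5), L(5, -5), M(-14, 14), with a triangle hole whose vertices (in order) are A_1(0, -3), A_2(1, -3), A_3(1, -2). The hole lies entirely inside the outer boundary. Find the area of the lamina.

Outer boundary:
Cross-terms: -5, 15, 0, 112  ⇒  Σ = 122
Area = |Σ|/2 = 61.
Hole:
Apply the surveyor's formula: 2A = Σ (x_i·y_{i+1} − x_{i+1}·y_i), indices taken mod 3.
Cross-terms: 3, 1, -3  ⇒  Σ = 1
Area = |Σ|/2 = 0.5.
Net area = 61 − 0.5 = 60.5.

60.5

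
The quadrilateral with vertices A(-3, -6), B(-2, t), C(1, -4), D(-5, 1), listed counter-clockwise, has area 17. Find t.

-6

Write out the shoelace sum; only the two edges meeting at B involve t:
2·Area = [((-3)·t − (-2)·(-6)) + ((-2)·(-4) − 1·t)] + 14
       = -4·t + 10 = 34
⇒ t = -6.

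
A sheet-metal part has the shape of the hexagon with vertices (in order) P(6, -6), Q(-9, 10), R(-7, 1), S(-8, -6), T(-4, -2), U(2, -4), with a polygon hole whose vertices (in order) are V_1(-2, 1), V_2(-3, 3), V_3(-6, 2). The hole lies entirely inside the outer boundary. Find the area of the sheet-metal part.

Outer boundary:
Cross-terms: 6, 61, 50, -8, 20, 12  ⇒  Σ = 141
Area = |Σ|/2 = 70.5.
Hole:
Σ = (-3) + (12) + (-2) = 7
Area = |Σ|/2 = 3.5.
Net area = 70.5 − 3.5 = 67.

67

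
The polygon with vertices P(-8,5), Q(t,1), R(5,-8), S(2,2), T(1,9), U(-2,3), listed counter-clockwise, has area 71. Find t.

The doubled signed area Σ (x_i y_{i+1} − x_{i+1} y_i) is linear in t.
With t=0 it equals 64; the coefficient of t is -13 (from the two edges through Q).
So -13·t + 64 = 2·71 = 142 ⇒ t = -6.

-6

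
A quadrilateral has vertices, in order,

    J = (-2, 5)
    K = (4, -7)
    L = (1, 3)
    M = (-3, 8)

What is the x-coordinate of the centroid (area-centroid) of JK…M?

44/93

Apply the shoelace (surveyor's) formula. First the cross-terms c_i = x_i·y_{i+1} − x_{i+1}·y_i:
  -6, 19, 17, 1  ⇒  2A = 31, A = 15.5.
Then Σ (x_i + x_{i+1})·c_i = 44, so x̄ = 44 / (6·15.5) = 44/93.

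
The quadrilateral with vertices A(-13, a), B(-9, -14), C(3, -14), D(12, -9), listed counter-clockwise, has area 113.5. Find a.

-7

The doubled signed area Σ (x_i y_{i+1} − x_{i+1} y_i) is linear in a.
With a=0 it equals 374; the coefficient of a is 21 (from the two edges through A).
So 21·a + 374 = 2·113.5 = 227 ⇒ a = -7.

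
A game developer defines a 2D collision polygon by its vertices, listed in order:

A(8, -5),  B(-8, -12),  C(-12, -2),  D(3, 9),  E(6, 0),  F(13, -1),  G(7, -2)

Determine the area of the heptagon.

232

A→B: (8)(-12) − (-8)(-5) = -136
B→C: (-8)(-2) − (-12)(-12) = -128
C→D: (-12)(9) − (3)(-2) = -102
D→E: (3)(0) − (6)(9) = -54
E→F: (6)(-1) − (13)(0) = -6
F→G: (13)(-2) − (7)(-1) = -19
G→A: (7)(-5) − (8)(-2) = -19
Σ = -464
Area = |Σ|/2 = 232.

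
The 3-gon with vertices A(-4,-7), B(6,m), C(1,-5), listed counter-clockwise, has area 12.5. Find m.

-8

Write out the shoelace sum; only the two edges meeting at B involve m:
2·Area = [((-4)·m − 6·(-7)) + (6·(-5) − 1·m)] + -27
       = -5·m + -15 = 25
⇒ m = -8.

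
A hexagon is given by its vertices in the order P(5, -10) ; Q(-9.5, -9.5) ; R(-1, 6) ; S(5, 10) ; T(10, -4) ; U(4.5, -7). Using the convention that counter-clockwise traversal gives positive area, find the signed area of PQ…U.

Σ = (-142.5) + (-66.5) + (-40) + (-120) + (-52) + (-10) = -431
Signed area = Σ/2 = -215.5 (negative ⇒ clockwise traversal).

-215.5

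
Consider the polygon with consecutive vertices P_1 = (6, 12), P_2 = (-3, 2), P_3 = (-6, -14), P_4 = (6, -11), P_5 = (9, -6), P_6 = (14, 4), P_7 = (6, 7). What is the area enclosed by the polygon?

269.5

Cross-terms: 48, 54, 150, 63, 120, 74, 30  ⇒  Σ = 539
Area = |Σ|/2 = 269.5.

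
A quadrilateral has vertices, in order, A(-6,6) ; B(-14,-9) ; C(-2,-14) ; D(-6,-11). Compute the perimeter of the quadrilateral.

52

|AB| = √((-8)² + (-15)²) = √289 = 17
|BC| = √((12)² + (-5)²) = √169 = 13
|CD| = √((-4)² + (3)²) = √25 = 5
|DA| = √((0)² + (17)²) = √289 = 17
Perimeter = 17 + 13 + 5 + 17 = 52.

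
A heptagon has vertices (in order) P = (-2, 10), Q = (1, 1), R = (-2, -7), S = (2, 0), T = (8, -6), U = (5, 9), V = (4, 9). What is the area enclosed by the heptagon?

Apply the surveyor's formula: 2A = Σ (x_i·y_{i+1} − x_{i+1}·y_i), indices taken mod 7.
Cross-terms: -12, -5, 14, -12, 102, 9, 58  ⇒  Σ = 154
Area = |Σ|/2 = 77.

77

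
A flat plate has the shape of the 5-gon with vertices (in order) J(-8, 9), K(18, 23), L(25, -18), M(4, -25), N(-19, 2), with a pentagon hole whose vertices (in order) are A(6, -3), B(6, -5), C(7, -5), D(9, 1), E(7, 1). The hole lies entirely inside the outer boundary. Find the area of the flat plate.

1200

Outer boundary:
Σ = (-346) + (-899) + (-553) + (-467) + (-155) = -2420
Area = |Σ|/2 = 1210.
Hole:
Apply the shoelace (surveyor's) formula: 2A = Σ (x_i·y_{i+1} − x_{i+1}·y_i), indices taken mod 5.
Σ = (-12) + (5) + (52) + (2) + (-27) = 20
Area = |Σ|/2 = 10.
Net area = 1210 − 10 = 1200.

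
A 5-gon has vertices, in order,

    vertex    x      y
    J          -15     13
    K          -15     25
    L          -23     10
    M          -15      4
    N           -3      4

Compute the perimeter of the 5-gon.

|JK| = √((0)² + (12)²) = √144 = 12
|KL| = √((-8)² + (-15)²) = √289 = 17
|LM| = √((8)² + (-6)²) = √100 = 10
|MN| = √((12)² + (0)²) = √144 = 12
|NJ| = √((-12)² + (9)²) = √225 = 15
Perimeter = 12 + 17 + 10 + 12 + 15 = 66.

66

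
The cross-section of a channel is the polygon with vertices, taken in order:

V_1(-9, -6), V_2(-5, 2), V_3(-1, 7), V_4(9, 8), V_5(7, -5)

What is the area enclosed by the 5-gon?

Apply the shoelace (surveyor's) formula: 2A = Σ (x_i·y_{i+1} − x_{i+1}·y_i), indices taken mod 5.
Σ = (-48) + (-33) + (-71) + (-101) + (-87) = -340
Area = |Σ|/2 = 170.

170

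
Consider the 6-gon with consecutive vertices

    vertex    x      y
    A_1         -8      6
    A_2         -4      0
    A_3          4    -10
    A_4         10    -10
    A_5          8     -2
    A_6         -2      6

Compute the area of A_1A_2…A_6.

132

Apply the shoelace (surveyor's) formula: 2A = Σ (x_i·y_{i+1} − x_{i+1}·y_i), indices taken mod 6.
Cross-terms: 24, 40, 60, 60, 44, 36  ⇒  Σ = 264
Area = |Σ|/2 = 132.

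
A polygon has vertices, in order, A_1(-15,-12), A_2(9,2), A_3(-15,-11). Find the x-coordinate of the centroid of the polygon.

Apply the shoelace (surveyor's) formula. First the cross-terms c_i = x_i·y_{i+1} − x_{i+1}·y_i:
  78, -69, 15  ⇒  2A = 24, A = 12.
Then Σ (x_i + x_{i+1})·c_i = -504, so x̄ = -504 / (6·12) = -7.

-7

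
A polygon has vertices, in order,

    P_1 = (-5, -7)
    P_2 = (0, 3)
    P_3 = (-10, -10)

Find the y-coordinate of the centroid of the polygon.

Apply the shoelace formula. First the cross-terms c_i = x_i·y_{i+1} − x_{i+1}·y_i:
  -15, 30, 20  ⇒  2A = 35, A = 17.5.
Then Σ (y_i + y_{i+1})·c_i = -490, so ȳ = -490 / (6·17.5) = -14/3.

-14/3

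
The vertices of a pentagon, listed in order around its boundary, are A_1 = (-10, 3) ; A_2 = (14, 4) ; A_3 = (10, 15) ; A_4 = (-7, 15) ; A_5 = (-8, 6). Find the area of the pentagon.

228.5

Apply the surveyor's formula: 2A = Σ (x_i·y_{i+1} − x_{i+1}·y_i), indices taken mod 5.
Σ = (-82) + (170) + (255) + (78) + (36) = 457
Area = |Σ|/2 = 228.5.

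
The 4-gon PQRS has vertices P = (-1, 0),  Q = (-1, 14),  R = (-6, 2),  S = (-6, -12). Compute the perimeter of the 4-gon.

|PQ| = √((0)² + (14)²) = √196 = 14
|QR| = √((-5)² + (-12)²) = √169 = 13
|RS| = √((0)² + (-14)²) = √196 = 14
|SP| = √((5)² + (12)²) = √169 = 13
Perimeter = 14 + 13 + 14 + 13 = 54.

54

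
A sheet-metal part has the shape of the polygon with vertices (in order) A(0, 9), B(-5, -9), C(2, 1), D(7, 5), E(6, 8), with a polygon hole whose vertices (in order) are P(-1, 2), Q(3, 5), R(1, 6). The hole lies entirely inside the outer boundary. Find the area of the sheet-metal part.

Outer boundary:
Cross-terms: 45, 13, 3, 26, 54  ⇒  Σ = 141
Area = |Σ|/2 = 70.5.
Hole:
P→Q: (-1)(5) − (3)(2) = -11
Q→R: (3)(6) − (1)(5) = 13
R→P: (1)(2) − (-1)(6) = 8
Σ = 10
Area = |Σ|/2 = 5.
Net area = 70.5 − 5 = 65.5.

65.5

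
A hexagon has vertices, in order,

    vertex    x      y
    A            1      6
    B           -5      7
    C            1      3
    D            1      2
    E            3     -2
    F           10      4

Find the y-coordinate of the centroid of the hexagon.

Apply the shoelace formula. First the cross-terms c_i = x_i·y_{i+1} − x_{i+1}·y_i:
  37, -22, -1, -8, 32, 56  ⇒  2A = 94, A = 47.
Then Σ (y_i + y_{i+1})·c_i = 880, so ȳ = 880 / (6·47) = 440/141.

440/141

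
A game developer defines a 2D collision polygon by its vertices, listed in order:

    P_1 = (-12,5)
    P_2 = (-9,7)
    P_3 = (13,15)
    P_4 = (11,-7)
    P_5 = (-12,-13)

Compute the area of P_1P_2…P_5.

482

Apply Gauss's area formula: 2A = Σ (x_i·y_{i+1} − x_{i+1}·y_i), indices taken mod 5.
Cross-terms: -39, -226, -256, -227, -216  ⇒  Σ = -964
Area = |Σ|/2 = 482.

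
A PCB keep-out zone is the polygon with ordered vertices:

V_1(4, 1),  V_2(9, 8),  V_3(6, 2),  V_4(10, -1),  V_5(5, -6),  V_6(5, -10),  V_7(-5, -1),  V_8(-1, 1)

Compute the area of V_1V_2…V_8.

V_1→V_2: (4)(8) − (9)(1) = 23
V_2→V_3: (9)(2) − (6)(8) = -30
V_3→V_4: (6)(-1) − (10)(2) = -26
V_4→V_5: (10)(-6) − (5)(-1) = -55
V_5→V_6: (5)(-10) − (5)(-6) = -20
V_6→V_7: (5)(-1) − (-5)(-10) = -55
V_7→V_8: (-5)(1) − (-1)(-1) = -6
V_8→V_1: (-1)(1) − (4)(1) = -5
Σ = -174
Area = |Σ|/2 = 87.

87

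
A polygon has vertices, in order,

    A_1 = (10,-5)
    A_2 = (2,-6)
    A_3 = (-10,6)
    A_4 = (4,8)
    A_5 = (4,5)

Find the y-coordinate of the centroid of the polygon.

Apply the shoelace (surveyor's) formula. First the cross-terms c_i = x_i·y_{i+1} − x_{i+1}·y_i:
  -50, -48, -104, -12, -70  ⇒  2A = -284, A = -142.
Then Σ (y_i + y_{i+1})·c_i = -1062, so ȳ = -1062 / (6·(-142)) = 177/142.

177/142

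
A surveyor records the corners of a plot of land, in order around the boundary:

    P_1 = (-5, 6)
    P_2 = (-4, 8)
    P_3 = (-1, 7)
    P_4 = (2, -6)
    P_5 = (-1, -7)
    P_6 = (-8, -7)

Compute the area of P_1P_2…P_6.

P_1→P_2: (-5)(8) − (-4)(6) = -16
P_2→P_3: (-4)(7) − (-1)(8) = -20
P_3→P_4: (-1)(-6) − (2)(7) = -8
P_4→P_5: (2)(-7) − (-1)(-6) = -20
P_5→P_6: (-1)(-7) − (-8)(-7) = -49
P_6→P_1: (-8)(6) − (-5)(-7) = -83
Σ = -196
Area = |Σ|/2 = 98.

98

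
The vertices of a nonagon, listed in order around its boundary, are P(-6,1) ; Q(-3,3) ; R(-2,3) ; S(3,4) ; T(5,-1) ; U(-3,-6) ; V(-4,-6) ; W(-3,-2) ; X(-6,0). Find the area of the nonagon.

62.5

Apply the surveyor's formula: 2A = Σ (x_i·y_{i+1} − x_{i+1}·y_i), indices taken mod 9.
P→Q: (-6)(3) − (-3)(1) = -15
Q→R: (-3)(3) − (-2)(3) = -3
R→S: (-2)(4) − (3)(3) = -17
S→T: (3)(-1) − (5)(4) = -23
T→U: (5)(-6) − (-3)(-1) = -33
U→V: (-3)(-6) − (-4)(-6) = -6
V→W: (-4)(-2) − (-3)(-6) = -10
W→X: (-3)(0) − (-6)(-2) = -12
X→P: (-6)(1) − (-6)(0) = -6
Σ = -125
Area = |Σ|/2 = 62.5.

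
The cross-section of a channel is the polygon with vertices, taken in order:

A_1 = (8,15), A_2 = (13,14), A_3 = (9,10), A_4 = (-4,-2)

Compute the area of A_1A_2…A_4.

Apply Gauss's area formula: 2A = Σ (x_i·y_{i+1} − x_{i+1}·y_i), indices taken mod 4.
A_1→A_2: (8)(14) − (13)(15) = -83
A_2→A_3: (13)(10) − (9)(14) = 4
A_3→A_4: (9)(-2) − (-4)(10) = 22
A_4→A_1: (-4)(15) − (8)(-2) = -44
Σ = -101
Area = |Σ|/2 = 50.5.

50.5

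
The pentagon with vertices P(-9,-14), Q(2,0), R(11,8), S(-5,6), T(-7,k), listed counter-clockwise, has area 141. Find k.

-2

The doubled signed area Σ (x_i y_{i+1} − x_{i+1} y_i) is linear in k.
With k=0 it equals 290; the coefficient of k is 4 (from the two edges through T).
So 4·k + 290 = 2·141 = 282 ⇒ k = -2.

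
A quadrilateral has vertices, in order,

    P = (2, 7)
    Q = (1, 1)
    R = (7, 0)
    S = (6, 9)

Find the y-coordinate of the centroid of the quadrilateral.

904/225

Apply the surveyor's formula. First the cross-terms c_i = x_i·y_{i+1} − x_{i+1}·y_i:
  -5, -7, 63, 24  ⇒  2A = 75, A = 37.5.
Then Σ (y_i + y_{i+1})·c_i = 904, so ȳ = 904 / (6·37.5) = 904/225.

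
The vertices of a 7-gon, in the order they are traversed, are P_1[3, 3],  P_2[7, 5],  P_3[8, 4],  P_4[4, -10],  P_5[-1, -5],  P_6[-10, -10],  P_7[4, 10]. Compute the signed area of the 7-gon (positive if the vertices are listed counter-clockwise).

P_1→P_2: (3)(5) − (7)(3) = -6
P_2→P_3: (7)(4) − (8)(5) = -12
P_3→P_4: (8)(-10) − (4)(4) = -96
P_4→P_5: (4)(-5) − (-1)(-10) = -30
P_5→P_6: (-1)(-10) − (-10)(-5) = -40
P_6→P_7: (-10)(10) − (4)(-10) = -60
P_7→P_1: (4)(3) − (3)(10) = -18
Σ = -262
Signed area = Σ/2 = -131 (negative ⇒ clockwise traversal).

-131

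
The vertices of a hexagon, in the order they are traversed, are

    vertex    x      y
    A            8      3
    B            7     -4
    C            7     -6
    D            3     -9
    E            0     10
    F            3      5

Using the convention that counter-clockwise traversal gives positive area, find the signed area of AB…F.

-71.5

Apply Gauss's area formula: 2A = Σ (x_i·y_{i+1} − x_{i+1}·y_i), indices taken mod 6.
A→B: (8)(-4) − (7)(3) = -53
B→C: (7)(-6) − (7)(-4) = -14
C→D: (7)(-9) − (3)(-6) = -45
D→E: (3)(10) − (0)(-9) = 30
E→F: (0)(5) − (3)(10) = -30
F→A: (3)(3) − (8)(5) = -31
Σ = -143
Signed area = Σ/2 = -71.5 (negative ⇒ clockwise traversal).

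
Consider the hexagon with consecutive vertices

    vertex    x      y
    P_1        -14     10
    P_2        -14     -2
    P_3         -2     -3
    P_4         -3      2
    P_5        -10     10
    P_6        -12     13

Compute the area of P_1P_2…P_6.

Σ = (168) + (38) + (-13) + (-10) + (-10) + (62) = 235
Area = |Σ|/2 = 117.5.

117.5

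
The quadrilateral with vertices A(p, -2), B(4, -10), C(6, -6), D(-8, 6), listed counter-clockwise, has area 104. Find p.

-10

The doubled signed area Σ (x_i y_{i+1} − x_{i+1} y_i) is linear in p.
With p=0 it equals 48; the coefficient of p is -16 (from the two edges through A).
So -16·p + 48 = 2·104 = 208 ⇒ p = -10.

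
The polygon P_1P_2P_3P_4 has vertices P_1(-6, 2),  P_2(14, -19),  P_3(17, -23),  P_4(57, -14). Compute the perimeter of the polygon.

140

|P_1P_2| = √((20)² + (-21)²) = √841 = 29
|P_2P_3| = √((3)² + (-4)²) = √25 = 5
|P_3P_4| = √((40)² + (9)²) = √1681 = 41
|P_4P_1| = √((-63)² + (16)²) = √4225 = 65
Perimeter = 29 + 5 + 41 + 65 = 140.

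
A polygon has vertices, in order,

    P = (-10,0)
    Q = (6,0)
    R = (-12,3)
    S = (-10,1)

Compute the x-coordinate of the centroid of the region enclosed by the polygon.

Apply the shoelace (surveyor's) formula. First the cross-terms c_i = x_i·y_{i+1} − x_{i+1}·y_i:
  0, 18, 18, 10  ⇒  2A = 46, A = 23.
Then Σ (x_i + x_{i+1})·c_i = -704, so x̄ = -704 / (6·23) = -352/69.

-352/69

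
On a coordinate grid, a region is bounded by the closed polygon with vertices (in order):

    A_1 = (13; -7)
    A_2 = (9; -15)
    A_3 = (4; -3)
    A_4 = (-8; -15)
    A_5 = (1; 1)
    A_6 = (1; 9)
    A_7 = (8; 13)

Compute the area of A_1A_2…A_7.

226

Apply the shoelace formula: 2A = Σ (x_i·y_{i+1} − x_{i+1}·y_i), indices taken mod 7.
Σ = (-132) + (33) + (-84) + (7) + (8) + (-59) + (-225) = -452
Area = |Σ|/2 = 226.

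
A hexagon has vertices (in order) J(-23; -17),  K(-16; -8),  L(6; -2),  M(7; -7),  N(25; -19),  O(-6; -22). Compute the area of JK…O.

Σ = (-88) + (80) + (-28) + (42) + (-664) + (-404) = -1062
Area = |Σ|/2 = 531.

531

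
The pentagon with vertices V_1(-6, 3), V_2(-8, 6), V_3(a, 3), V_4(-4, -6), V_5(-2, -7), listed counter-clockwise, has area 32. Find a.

-10

The doubled signed area Σ (x_i y_{i+1} − x_{i+1} y_i) is linear in a.
With a=0 it equals -56; the coefficient of a is -12 (from the two edges through V_3).
So -12·a + -56 = 2·32 = 64 ⇒ a = -10.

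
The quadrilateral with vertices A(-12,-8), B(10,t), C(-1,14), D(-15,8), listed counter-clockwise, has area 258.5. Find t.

The doubled signed area Σ (x_i y_{i+1} − x_{i+1} y_i) is linear in t.
With t=0 it equals 638; the coefficient of t is -11 (from the two edges through B).
So -11·t + 638 = 2·258.5 = 517 ⇒ t = 11.

11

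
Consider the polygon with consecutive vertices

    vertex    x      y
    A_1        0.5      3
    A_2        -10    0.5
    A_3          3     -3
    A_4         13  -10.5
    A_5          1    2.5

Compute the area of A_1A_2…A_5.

55.5

Apply the shoelace (surveyor's) formula: 2A = Σ (x_i·y_{i+1} − x_{i+1}·y_i), indices taken mod 5.
Σ = (30.25) + (28.5) + (7.5) + (43) + (1.75) = 111
Area = |Σ|/2 = 55.5.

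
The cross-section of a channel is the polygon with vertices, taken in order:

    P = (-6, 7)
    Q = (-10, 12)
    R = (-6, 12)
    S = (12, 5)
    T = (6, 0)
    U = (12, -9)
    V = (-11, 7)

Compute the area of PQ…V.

179

Σ = (-2) + (-48) + (-174) + (-30) + (-54) + (-15) + (-35) = -358
Area = |Σ|/2 = 179.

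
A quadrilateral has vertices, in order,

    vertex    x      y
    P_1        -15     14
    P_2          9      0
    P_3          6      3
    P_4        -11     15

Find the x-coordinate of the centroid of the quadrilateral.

Apply the shoelace formula. First the cross-terms c_i = x_i·y_{i+1} − x_{i+1}·y_i:
  -126, 27, 123, 71  ⇒  2A = 95, A = 47.5.
Then Σ (x_i + x_{i+1})·c_i = -1300, so x̄ = -1300 / (6·47.5) = -260/57.

-260/57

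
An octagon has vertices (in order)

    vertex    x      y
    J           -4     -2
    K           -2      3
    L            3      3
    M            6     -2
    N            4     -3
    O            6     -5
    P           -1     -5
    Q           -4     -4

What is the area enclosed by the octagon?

63

Apply the shoelace (surveyor's) formula: 2A = Σ (x_i·y_{i+1} − x_{i+1}·y_i), indices taken mod 8.
Σ = (-16) + (-15) + (-24) + (-10) + (-2) + (-35) + (-16) + (-8) = -126
Area = |Σ|/2 = 63.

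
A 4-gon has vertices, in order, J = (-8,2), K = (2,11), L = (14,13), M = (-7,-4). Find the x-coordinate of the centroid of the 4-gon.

17/21

Apply the shoelace formula. First the cross-terms c_i = x_i·y_{i+1} − x_{i+1}·y_i:
  -92, -128, 35, -46  ⇒  2A = -231, A = -115.5.
Then Σ (x_i + x_{i+1})·c_i = -561, so x̄ = -561 / (6·(-115.5)) = 17/21.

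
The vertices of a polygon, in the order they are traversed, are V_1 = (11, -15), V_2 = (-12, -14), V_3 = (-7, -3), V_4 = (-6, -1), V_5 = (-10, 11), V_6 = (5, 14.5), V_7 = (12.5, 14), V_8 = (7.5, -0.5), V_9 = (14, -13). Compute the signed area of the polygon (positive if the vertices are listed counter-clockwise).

Apply the shoelace formula: 2A = Σ (x_i·y_{i+1} − x_{i+1}·y_i), indices taken mod 9.
V_1→V_2: (11)(-14) − (-12)(-15) = -334
V_2→V_3: (-12)(-3) − (-7)(-14) = -62
V_3→V_4: (-7)(-1) − (-6)(-3) = -11
V_4→V_5: (-6)(11) − (-10)(-1) = -76
V_5→V_6: (-10)(14.5) − (5)(11) = -200
V_6→V_7: (5)(14) − (12.5)(14.5) = -111.25
V_7→V_8: (12.5)(-0.5) − (7.5)(14) = -111.25
V_8→V_9: (7.5)(-13) − (14)(-0.5) = -90.5
V_9→V_1: (14)(-15) − (11)(-13) = -67
Σ = -1063
Signed area = Σ/2 = -531.5 (negative ⇒ clockwise traversal).

-531.5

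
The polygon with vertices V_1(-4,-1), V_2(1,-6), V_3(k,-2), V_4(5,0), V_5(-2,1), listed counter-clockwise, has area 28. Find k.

2

Write out the shoelace sum; only the two edges meeting at V_3 involve k:
2·Area = [(1·(-2) − k·(-6)) + (k·0 − 5·(-2))] + 36
       = 6·k + 44 = 56
⇒ k = 2.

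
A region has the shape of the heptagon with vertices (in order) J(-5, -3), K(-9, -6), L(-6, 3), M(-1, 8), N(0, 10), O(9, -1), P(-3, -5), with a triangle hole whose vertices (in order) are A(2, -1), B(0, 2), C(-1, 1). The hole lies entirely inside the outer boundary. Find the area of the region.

132

Outer boundary:
Apply Gauss's area formula: 2A = Σ (x_i·y_{i+1} − x_{i+1}·y_i), indices taken mod 7.
Σ = (3) + (-63) + (-45) + (-10) + (-90) + (-48) + (-16) = -269
Area = |Σ|/2 = 134.5.
Hole:
Σ = (4) + (2) + (-1) = 5
Area = |Σ|/2 = 2.5.
Net area = 134.5 − 2.5 = 132.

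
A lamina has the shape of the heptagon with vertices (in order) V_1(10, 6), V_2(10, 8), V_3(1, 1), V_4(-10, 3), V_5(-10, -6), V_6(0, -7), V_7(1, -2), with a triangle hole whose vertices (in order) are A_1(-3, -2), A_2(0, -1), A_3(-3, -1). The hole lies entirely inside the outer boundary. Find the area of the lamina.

112.5

Outer boundary:
Apply the shoelace (surveyor's) formula: 2A = Σ (x_i·y_{i+1} − x_{i+1}·y_i), indices taken mod 7.
Cross-terms: 20, 2, 13, 90, 70, 7, 26  ⇒  Σ = 228
Area = |Σ|/2 = 114.
Hole:
Apply the shoelace (surveyor's) formula: 2A = Σ (x_i·y_{i+1} − x_{i+1}·y_i), indices taken mod 3.
Σ = (3) + (-3) + (3) = 3
Area = |Σ|/2 = 1.5.
Net area = 114 − 1.5 = 112.5.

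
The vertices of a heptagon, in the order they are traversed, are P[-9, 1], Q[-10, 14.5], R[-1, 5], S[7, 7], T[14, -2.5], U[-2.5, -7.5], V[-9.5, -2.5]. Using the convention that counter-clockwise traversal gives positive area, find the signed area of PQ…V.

Apply Gauss's area formula: 2A = Σ (x_i·y_{i+1} − x_{i+1}·y_i), indices taken mod 7.
Σ = (-120.5) + (-35.5) + (-42) + (-115.5) + (-111.25) + (-65) + (-32) = -521.75
Signed area = Σ/2 = -260.875 (negative ⇒ clockwise traversal).

-260.875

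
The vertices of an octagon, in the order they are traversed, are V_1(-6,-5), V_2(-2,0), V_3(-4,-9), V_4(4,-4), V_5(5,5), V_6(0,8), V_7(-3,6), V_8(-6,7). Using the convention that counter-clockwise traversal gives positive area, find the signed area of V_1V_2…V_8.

125.5

Apply the shoelace formula: 2A = Σ (x_i·y_{i+1} − x_{i+1}·y_i), indices taken mod 8.
Σ = (-10) + (18) + (52) + (40) + (40) + (24) + (15) + (72) = 251
Signed area = Σ/2 = 125.5 (positive ⇒ counter-clockwise traversal).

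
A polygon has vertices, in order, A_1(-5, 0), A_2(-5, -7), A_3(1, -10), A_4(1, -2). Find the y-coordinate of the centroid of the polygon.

-43/9

Apply the shoelace formula. First the cross-terms c_i = x_i·y_{i+1} − x_{i+1}·y_i:
  35, 57, 8, -10  ⇒  2A = 90, A = 45.
Then Σ (y_i + y_{i+1})·c_i = -1290, so ȳ = -1290 / (6·45) = -43/9.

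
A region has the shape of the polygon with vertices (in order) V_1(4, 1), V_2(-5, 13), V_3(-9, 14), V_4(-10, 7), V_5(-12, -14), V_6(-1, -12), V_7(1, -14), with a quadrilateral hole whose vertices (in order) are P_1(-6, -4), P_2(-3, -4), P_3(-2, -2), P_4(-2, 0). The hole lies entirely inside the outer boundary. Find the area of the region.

Outer boundary:
Apply the surveyor's formula: 2A = Σ (x_i·y_{i+1} − x_{i+1}·y_i), indices taken mod 7.
Σ = (57) + (47) + (77) + (224) + (130) + (26) + (57) = 618
Area = |Σ|/2 = 309.
Hole:
Apply the shoelace formula: 2A = Σ (x_i·y_{i+1} − x_{i+1}·y_i), indices taken mod 4.
P_1→P_2: (-6)(-4) − (-3)(-4) = 12
P_2→P_3: (-3)(-2) − (-2)(-4) = -2
P_3→P_4: (-2)(0) − (-2)(-2) = -4
P_4→P_1: (-2)(-4) − (-6)(0) = 8
Σ = 14
Area = |Σ|/2 = 7.
Net area = 309 − 7 = 302.

302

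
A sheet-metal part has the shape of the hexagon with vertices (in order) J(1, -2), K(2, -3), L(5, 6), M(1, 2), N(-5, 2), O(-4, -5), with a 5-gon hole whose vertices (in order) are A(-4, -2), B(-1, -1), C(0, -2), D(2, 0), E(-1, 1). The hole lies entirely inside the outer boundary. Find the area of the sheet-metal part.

37

Outer boundary:
Apply Gauss's area formula: 2A = Σ (x_i·y_{i+1} − x_{i+1}·y_i), indices taken mod 6.
Cross-terms: 1, 27, 4, 12, 33, 13  ⇒  Σ = 90
Area = |Σ|/2 = 45.
Hole:
Apply Gauss's area formula: 2A = Σ (x_i·y_{i+1} − x_{i+1}·y_i), indices taken mod 5.
Σ = (2) + (2) + (4) + (2) + (6) = 16
Area = |Σ|/2 = 8.
Net area = 45 − 8 = 37.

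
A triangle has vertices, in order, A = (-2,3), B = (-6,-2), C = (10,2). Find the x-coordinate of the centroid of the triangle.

Apply Gauss's area formula. First the cross-terms c_i = x_i·y_{i+1} − x_{i+1}·y_i:
  22, 8, 34  ⇒  2A = 64, A = 32.
Then Σ (x_i + x_{i+1})·c_i = 128, so x̄ = 128 / (6·32) = 2/3.

2/3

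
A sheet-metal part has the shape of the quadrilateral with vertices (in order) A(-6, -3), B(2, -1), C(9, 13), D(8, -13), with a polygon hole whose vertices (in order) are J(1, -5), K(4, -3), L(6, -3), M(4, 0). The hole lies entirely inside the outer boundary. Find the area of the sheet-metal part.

Outer boundary:
Apply the shoelace formula: 2A = Σ (x_i·y_{i+1} − x_{i+1}·y_i), indices taken mod 4.
Cross-terms: 12, 35, -221, -102  ⇒  Σ = -276
Area = |Σ|/2 = 138.
Hole:
Apply the shoelace formula: 2A = Σ (x_i·y_{i+1} − x_{i+1}·y_i), indices taken mod 4.
Σ = (17) + (6) + (12) + (-20) = 15
Area = |Σ|/2 = 7.5.
Net area = 138 − 7.5 = 130.5.

130.5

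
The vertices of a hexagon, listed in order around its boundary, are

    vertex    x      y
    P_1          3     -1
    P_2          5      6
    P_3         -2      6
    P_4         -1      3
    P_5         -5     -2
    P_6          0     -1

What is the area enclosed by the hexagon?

P_1→P_2: (3)(6) − (5)(-1) = 23
P_2→P_3: (5)(6) − (-2)(6) = 42
P_3→P_4: (-2)(3) − (-1)(6) = 0
P_4→P_5: (-1)(-2) − (-5)(3) = 17
P_5→P_6: (-5)(-1) − (0)(-2) = 5
P_6→P_1: (0)(-1) − (3)(-1) = 3
Σ = 90
Area = |Σ|/2 = 45.

45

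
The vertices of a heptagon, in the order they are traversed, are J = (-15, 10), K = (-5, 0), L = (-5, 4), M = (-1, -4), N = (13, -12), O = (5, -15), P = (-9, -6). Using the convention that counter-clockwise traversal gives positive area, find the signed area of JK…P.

J→K: (-15)(0) − (-5)(10) = 50
K→L: (-5)(4) − (-5)(0) = -20
L→M: (-5)(-4) − (-1)(4) = 24
M→N: (-1)(-12) − (13)(-4) = 64
N→O: (13)(-15) − (5)(-12) = -135
O→P: (5)(-6) − (-9)(-15) = -165
P→J: (-9)(10) − (-15)(-6) = -180
Σ = -362
Signed area = Σ/2 = -181 (negative ⇒ clockwise traversal).

-181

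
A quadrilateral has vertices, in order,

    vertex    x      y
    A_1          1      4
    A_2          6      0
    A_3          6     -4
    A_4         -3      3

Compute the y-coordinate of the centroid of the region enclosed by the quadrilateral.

37/57

Apply the surveyor's formula. First the cross-terms c_i = x_i·y_{i+1} − x_{i+1}·y_i:
  -24, -24, 6, -15  ⇒  2A = -57, A = -28.5.
Then Σ (y_i + y_{i+1})·c_i = -111, so ȳ = -111 / (6·(-28.5)) = 37/57.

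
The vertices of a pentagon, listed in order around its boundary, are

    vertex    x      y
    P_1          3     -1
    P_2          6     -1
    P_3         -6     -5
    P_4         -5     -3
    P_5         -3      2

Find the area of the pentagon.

Apply Gauss's area formula: 2A = Σ (x_i·y_{i+1} − x_{i+1}·y_i), indices taken mod 5.
Cross-terms: 3, -36, -7, -19, -3  ⇒  Σ = -62
Area = |Σ|/2 = 31.

31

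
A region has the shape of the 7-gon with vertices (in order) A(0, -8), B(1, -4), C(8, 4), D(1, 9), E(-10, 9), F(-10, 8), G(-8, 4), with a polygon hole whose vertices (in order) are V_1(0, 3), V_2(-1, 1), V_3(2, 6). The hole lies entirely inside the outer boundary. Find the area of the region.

154

Outer boundary:
Apply the shoelace formula: 2A = Σ (x_i·y_{i+1} − x_{i+1}·y_i), indices taken mod 7.
Cross-terms: 8, 36, 68, 99, 10, 24, 64  ⇒  Σ = 309
Area = |Σ|/2 = 154.5.
Hole:
Apply the surveyor's formula: 2A = Σ (x_i·y_{i+1} − x_{i+1}·y_i), indices taken mod 3.
Cross-terms: 3, -8, 6  ⇒  Σ = 1
Area = |Σ|/2 = 0.5.
Net area = 154.5 − 0.5 = 154.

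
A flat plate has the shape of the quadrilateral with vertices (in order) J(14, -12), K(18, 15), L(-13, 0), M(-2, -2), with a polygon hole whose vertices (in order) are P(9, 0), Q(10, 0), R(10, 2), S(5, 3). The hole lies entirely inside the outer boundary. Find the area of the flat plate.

343

Outer boundary:
Apply Gauss's area formula: 2A = Σ (x_i·y_{i+1} − x_{i+1}·y_i), indices taken mod 4.
Σ = (426) + (195) + (26) + (52) = 699
Area = |Σ|/2 = 349.5.
Hole:
Σ = (0) + (20) + (20) + (-27) = 13
Area = |Σ|/2 = 6.5.
Net area = 349.5 − 6.5 = 343.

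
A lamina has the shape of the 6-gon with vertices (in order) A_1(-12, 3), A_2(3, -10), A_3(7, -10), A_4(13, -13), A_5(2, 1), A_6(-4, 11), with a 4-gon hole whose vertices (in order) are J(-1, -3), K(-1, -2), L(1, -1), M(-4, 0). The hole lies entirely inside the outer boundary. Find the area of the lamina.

182.5

Outer boundary:
Apply the shoelace (surveyor's) formula: 2A = Σ (x_i·y_{i+1} − x_{i+1}·y_i), indices taken mod 6.
Σ = (111) + (40) + (39) + (39) + (26) + (120) = 375
Area = |Σ|/2 = 187.5.
Hole:
Apply the shoelace (surveyor's) formula: 2A = Σ (x_i·y_{i+1} − x_{i+1}·y_i), indices taken mod 4.
Σ = (-1) + (3) + (-4) + (12) = 10
Area = |Σ|/2 = 5.
Net area = 187.5 − 5 = 182.5.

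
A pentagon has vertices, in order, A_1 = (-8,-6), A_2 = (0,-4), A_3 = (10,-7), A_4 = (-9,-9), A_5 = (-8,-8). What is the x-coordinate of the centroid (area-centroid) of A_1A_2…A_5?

-247/291

Apply the surveyor's formula. First the cross-terms c_i = x_i·y_{i+1} − x_{i+1}·y_i:
  32, 40, -153, 0, -16  ⇒  2A = -97, A = -48.5.
Then Σ (x_i + x_{i+1})·c_i = 247, so x̄ = 247 / (6·(-48.5)) = -247/291.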